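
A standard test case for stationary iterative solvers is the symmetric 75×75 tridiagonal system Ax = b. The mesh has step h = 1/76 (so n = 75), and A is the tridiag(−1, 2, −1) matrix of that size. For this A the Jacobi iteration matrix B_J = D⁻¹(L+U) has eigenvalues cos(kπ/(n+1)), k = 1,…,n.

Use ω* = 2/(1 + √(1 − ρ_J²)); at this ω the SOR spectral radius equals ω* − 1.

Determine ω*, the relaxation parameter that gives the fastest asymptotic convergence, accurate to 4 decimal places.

ω* = 1.9206

spectrum of D⁻¹(L+U) = {cos(kπ/76) : 1≤k≤75}; ρ_J = cos(π/76) = 0.9991.
1 − cos²(π/76) = sin²(π/76) ⇒ √(1−ρ_J²) = sin(π/76) = 0.04132.
ω* = 2/(1 + 0.04132) = 2/1.04132 = 1.9206.
and ρ(B_{ω*}) = 1.9206 − 1 = 0.9206.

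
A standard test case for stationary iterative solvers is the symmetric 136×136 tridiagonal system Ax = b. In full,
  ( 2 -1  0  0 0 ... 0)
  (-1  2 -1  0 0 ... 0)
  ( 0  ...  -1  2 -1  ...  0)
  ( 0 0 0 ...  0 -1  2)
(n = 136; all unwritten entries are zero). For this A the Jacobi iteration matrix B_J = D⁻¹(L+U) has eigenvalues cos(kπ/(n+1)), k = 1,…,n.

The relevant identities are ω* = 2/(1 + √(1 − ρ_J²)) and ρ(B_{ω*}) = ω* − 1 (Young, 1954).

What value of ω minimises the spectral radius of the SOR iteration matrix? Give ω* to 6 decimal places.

½·tridiag(1,0,1) at n=136: λ_k = cos(kπ/137); max |λ| at k=1 ⇒ ρ_J = cos(π/137) ≈ 0.999737.
√(1 − cos²(π/137)) = sin(π/137) ≈ 0.0229293.
[ω*] 2 ÷ (1 + 0.0229293) = 2 ÷ 1.0229293 = 1.955169.
Hence ρ(B_{ω*}) = 1.955169 − 1 = 0.955169.

ω* = 1.955169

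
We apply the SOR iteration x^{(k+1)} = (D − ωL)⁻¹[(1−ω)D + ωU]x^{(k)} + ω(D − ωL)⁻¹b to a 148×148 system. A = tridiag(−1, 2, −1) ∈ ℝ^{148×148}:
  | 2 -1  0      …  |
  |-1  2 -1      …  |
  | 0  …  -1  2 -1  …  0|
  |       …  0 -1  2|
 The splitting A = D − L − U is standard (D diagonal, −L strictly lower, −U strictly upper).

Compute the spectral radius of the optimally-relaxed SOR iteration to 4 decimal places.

ρ_SOR = 0.9587

n=148: λ(B_J) = 1 − λ(A)/2 = cos(kπ/149); k=1 gives ρ_J = 0.9998.
√(1 − cos²(π/149)) = sin(π/149) ≈ 0.02108.
ω* = 2 / (1 + 0.02108) = 2 / 1.02108 ≈ 1.9587.
Hence ρ(B_{ω*}) = 1.9587 − 1 = 0.9587.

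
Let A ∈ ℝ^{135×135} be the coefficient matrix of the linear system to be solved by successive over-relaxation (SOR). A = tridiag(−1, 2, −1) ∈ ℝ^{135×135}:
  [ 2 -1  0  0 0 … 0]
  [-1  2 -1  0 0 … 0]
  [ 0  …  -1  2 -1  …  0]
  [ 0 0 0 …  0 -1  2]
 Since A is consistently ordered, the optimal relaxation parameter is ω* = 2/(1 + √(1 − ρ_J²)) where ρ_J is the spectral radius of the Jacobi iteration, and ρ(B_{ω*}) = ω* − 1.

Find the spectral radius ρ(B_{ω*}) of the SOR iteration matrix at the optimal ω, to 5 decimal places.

[ρ_J] n=135: ρ(B_J) = cos(π/(n+1)) = cos(π/136) = 0.99973.
root = sin(π/136) = 0.023098  (since 1−cos² = sin²).
[ω*] 2 ÷ (1 + 0.023098) = 2 ÷ 1.023098 = 1.95485.
and ρ(B_{ω*}) = 1.95485 − 1 = 0.95485.

ρ_SOR = 0.95485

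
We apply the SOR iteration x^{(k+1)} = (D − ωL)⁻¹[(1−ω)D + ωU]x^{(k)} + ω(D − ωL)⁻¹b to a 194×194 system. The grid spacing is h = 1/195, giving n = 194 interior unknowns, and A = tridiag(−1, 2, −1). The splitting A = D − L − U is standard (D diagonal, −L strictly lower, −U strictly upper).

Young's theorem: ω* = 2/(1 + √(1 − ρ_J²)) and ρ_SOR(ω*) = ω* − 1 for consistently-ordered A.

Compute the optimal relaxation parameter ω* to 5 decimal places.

ω* = 1.96829

½·tridiag(1,0,1) at n=194: λ_k = cos(kπ/195); max |λ| at k=1 ⇒ ρ_J = cos(π/195) ≈ 0.99987.
√(1 − cos²(π/195)) = sin(π/195) ≈ 0.016110.
[ω*] 2 ÷ (1 + 0.016110) = 2 ÷ 1.016110 = 1.96829.
[ρ_SOR] ω* − 1 = 0.96829.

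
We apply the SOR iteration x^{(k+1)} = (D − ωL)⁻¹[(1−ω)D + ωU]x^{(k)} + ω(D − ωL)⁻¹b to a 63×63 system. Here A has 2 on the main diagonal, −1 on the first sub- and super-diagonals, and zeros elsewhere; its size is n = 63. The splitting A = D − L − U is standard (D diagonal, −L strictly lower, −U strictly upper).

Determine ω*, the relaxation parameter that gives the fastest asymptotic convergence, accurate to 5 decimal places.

½·tridiag(1,0,1) at n=63: λ_k = cos(kπ/64); max |λ| at k=1 ⇒ ρ_J = cos(π/64) ≈ 0.99880.
1 − cos²(π/64) = sin²(π/64) ⇒ √(1−ρ_J²) = sin(π/64) = 0.049068.
ω* = 2/(1 + 0.049068) = 2/1.049068 = 1.90645.
At ω = 1.90645 every |λ(B_ω)| = ω−1, so ρ_SOR = 0.90645.

ω* = 1.90645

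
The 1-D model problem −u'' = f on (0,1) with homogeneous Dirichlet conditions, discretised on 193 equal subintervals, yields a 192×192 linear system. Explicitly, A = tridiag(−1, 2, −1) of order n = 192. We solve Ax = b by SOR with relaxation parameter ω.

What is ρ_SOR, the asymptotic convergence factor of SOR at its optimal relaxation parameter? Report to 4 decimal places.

With n=192, ρ(Jacobi) = cos(π/193) = 0.9999.
√(1−ρ_J²) = |sin(π/193)| = 0.01628
ω* = 2/(1 + 0.01628) = 2/1.01628 = 1.9680.
ρ_SOR = ω* − 1 ≈ 0.9680.

ρ_SOR = 0.9680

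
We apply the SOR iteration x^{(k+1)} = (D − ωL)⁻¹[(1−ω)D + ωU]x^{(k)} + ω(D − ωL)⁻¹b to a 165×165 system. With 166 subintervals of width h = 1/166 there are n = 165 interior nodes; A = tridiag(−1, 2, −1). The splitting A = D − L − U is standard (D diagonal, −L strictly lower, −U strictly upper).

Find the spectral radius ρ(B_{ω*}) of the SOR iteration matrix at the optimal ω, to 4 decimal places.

n=165: λ(B_J) = 1 − λ(A)/2 = cos(kπ/166); k=1 gives ρ_J = 0.9998.
root = sin(π/166) = 0.01892  (since 1−cos² = sin²).
Young: ω* = 2/(1+√(1−ρ_J²)) = 2/(1+0.01892) = 2/1.01892 = 1.9629.
ρ_SOR = ω* − 1 ≈ 0.9629.

ρ_SOR = 0.9629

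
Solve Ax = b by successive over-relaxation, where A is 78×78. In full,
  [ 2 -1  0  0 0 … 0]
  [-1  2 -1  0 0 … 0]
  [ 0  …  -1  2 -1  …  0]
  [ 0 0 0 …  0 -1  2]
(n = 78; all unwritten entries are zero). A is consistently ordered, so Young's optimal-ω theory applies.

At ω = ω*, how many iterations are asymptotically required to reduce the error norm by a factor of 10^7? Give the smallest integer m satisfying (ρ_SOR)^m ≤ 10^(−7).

m = 203

n=78: λ(B_J) = 1 − λ(A)/2 = cos(kπ/79); k=1 gives ρ_J = 0.9992094.
root = sin(π/79) = 0.0397565  (since 1−cos² = sin²).
[ω*] 2 ÷ (1 + 0.0397565) = 2 ÷ 1.0397565 = 1.9235273.
ρ(B_{ω*}) = ω*−1 = 0.9235273
Need (0.9235273)^m ≤ 10^(−7): m ≥ 7·ln10/|ln 0.9235273| = 16.1181/0.0795549 = 202.603 ⇒ m = 203.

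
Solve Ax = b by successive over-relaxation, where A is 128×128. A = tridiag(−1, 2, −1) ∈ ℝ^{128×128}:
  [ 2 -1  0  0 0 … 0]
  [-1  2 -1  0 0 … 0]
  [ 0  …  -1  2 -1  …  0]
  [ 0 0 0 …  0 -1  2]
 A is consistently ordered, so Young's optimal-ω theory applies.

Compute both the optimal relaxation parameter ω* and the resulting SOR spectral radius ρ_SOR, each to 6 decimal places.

ω* = 1.952456, ρ_SOR = 0.952456

B_J for the 128×128 system has eigenvalues cos(kπ/129); ρ_J = cos(π/129) = 0.999703.
√(1 − cos²(π/129)) = sin(π/129) ≈ 0.0243510.
Then 2/(1+√(1−ρ_J²)) = 2/(1+0.0243510); ω* = 2/1.0243510 = 1.952456.
At ω = 1.952456 every |λ(B_ω)| = ω−1, so ρ_SOR = 0.952456.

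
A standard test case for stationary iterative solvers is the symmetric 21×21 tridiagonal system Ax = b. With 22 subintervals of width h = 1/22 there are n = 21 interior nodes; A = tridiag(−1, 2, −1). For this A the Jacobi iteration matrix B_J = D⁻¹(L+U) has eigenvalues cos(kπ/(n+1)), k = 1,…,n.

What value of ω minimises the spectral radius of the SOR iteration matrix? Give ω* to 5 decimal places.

B_J for the 21×21 system has eigenvalues cos(kπ/22); ρ_J = cos(π/22) = 0.98982.
root = sin(π/22) = 0.142315  (since 1−cos² = sin²).
ω* = 2/(1+0.142315) = 1.75083
ρ_SOR = ω* − 1 = 1.75083 − 1 = 0.75083.

ω* = 1.75083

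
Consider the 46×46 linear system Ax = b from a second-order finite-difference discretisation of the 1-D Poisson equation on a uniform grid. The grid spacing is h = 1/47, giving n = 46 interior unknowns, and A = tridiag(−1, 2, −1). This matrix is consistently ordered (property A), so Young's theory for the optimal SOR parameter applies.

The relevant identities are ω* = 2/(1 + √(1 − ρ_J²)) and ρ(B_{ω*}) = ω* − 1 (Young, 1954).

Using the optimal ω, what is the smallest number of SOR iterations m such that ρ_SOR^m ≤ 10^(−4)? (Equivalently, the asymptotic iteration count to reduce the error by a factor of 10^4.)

½·tridiag(1,0,1) at n=46: λ_k = cos(kπ/47); max |λ| at k=1 ⇒ ρ_J = cos(π/47) ≈ 0.9977669.
√(1−ρ_J²) = |sin(π/47)| = 0.0667926
[ω*] 2 ÷ (1 + 0.0667926) = 2 ÷ 1.0667926 = 1.8747787.
ρ(B_{ω*}) = ω*−1 = 0.8747787
Need (0.8747787)^m ≤ 10^(−4): m ≥ 4·ln10/|ln 0.8747787| = 9.21034/0.133784 = 68.845 ⇒ m = 69.

m = 69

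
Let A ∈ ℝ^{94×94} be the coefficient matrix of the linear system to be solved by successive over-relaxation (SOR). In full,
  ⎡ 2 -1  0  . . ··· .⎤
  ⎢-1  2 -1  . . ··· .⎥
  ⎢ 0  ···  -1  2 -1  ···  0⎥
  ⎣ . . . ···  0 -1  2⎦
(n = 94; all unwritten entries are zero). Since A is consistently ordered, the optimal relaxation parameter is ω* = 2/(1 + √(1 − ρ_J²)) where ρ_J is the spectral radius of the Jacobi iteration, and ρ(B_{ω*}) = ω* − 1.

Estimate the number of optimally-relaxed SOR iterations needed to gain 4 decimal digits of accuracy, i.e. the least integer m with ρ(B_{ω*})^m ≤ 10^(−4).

[ρ_J] n=94: ρ(B_J) = cos(π/(n+1)) = cos(π/95) = 0.9994533.
√(1 − cos²(π/95)) = sin(π/95) ≈ 0.0330634.
Then 2/(1+√(1−ρ_J²)) = 2/(1+0.0330634); ω* = 2/1.0330634 = 1.9359896.
Hence ρ(B_{ω*}) = 1.9359896 − 1 = 0.9359896.
For 4 digits: m = 4·ln10 / (−ln 0.9359896) = 9.21034/0.0661509 = 139.232; round up → m = 140.

m = 140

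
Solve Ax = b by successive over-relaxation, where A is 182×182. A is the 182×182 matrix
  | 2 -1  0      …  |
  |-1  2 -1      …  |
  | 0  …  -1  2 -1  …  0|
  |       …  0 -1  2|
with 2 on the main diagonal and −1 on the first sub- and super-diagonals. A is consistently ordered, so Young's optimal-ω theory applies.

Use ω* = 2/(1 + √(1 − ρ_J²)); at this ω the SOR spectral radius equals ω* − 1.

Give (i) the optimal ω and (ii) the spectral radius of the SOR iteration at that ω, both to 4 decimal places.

ω* = 1.9662, ρ_SOR = 0.9662

n=182: λ(B_J) = 1 − λ(A)/2 = cos(kπ/183); k=1 gives ρ_J = 0.9999.
√(1−ρ_J²) simplifies to sin(π/183) = 0.01717.
[ω*] 2 ÷ (1 + 0.01717) = 2 ÷ 1.01717 = 1.9662.
ρ(B_{ω*}) = ω*−1 = 0.9662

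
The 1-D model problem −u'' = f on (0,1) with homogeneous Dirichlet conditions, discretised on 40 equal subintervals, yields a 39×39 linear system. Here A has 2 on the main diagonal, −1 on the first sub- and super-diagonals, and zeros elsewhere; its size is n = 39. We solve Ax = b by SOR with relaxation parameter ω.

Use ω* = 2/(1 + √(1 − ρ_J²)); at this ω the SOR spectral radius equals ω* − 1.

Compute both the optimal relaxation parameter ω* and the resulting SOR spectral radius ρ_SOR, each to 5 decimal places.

ρ_J = max_k |cos(kπ/40)| = cos(π/40) = 0.99692
√(1−ρ_J²) simplifies to sin(π/40) = 0.078459.
ω* = 2/(1 + 0.078459) = 2/1.078459 = 1.85450.
[ρ_SOR] ω* − 1 = 0.85450.

ω* = 1.85450, ρ_SOR = 0.85450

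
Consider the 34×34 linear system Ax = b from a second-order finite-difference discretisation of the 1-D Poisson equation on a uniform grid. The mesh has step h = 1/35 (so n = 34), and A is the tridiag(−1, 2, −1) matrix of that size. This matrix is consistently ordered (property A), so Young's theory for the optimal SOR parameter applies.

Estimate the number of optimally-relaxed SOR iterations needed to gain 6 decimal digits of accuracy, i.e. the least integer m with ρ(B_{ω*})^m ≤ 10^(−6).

With n=34, ρ(Jacobi) = cos(π/35) = 0.9959743.
1 − cos²(π/35) = sin²(π/35) ⇒ √(1−ρ_J²) = sin(π/35) = 0.0896393.
So ω* = 2/1.0896393 = 1.8354698 (Young).
Hence ρ(B_{ω*}) = 1.8354698 − 1 = 0.8354698.
Need (0.8354698)^m ≤ 10^(−6): m ≥ 6·ln10/|ln 0.8354698| = 13.8155/0.179761 = 76.855 ⇒ m = 77.

m = 77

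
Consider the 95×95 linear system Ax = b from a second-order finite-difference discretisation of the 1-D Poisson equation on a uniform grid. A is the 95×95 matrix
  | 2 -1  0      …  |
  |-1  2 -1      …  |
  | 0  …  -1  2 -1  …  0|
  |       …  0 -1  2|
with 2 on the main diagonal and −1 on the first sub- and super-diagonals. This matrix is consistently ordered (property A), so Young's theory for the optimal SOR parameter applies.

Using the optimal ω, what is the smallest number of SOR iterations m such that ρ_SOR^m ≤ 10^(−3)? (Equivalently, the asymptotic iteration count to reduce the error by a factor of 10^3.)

spectrum of D⁻¹(L+U) = {cos(kπ/96) : 1≤k≤95}; ρ_J = cos(π/96) = 0.9994646.
root = sin(π/96) = 0.0327191  (since 1−cos² = sin²).
[ω*] 2 ÷ (1 + 0.0327191) = 2 ÷ 1.0327191 = 1.9366350.
and ρ(B_{ω*}) = 1.9366350 − 1 = 0.9366350.
3·ln10 = 6.90776; −ln(0.9366350) = 0.0654616; m = ⌈6.90776/0.0654616⌉ = ⌈105.524⌉ = 106.

m = 106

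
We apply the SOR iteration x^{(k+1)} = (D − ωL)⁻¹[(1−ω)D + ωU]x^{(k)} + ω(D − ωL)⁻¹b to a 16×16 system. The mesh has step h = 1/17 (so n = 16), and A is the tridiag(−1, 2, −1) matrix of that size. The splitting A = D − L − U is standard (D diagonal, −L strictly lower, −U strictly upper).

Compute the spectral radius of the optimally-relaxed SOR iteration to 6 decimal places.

ρ_SOR = 0.689547

With n=16, ρ(Jacobi) = cos(π/17) = 0.982973.
√(1 − cos²(π/17)) = sin(π/17) ≈ 0.1837495.
Then 2/(1+√(1−ρ_J²)) = 2/(1+0.1837495); ω* = 2/1.1837495 = 1.689547.
and ρ(B_{ω*}) = 1.689547 − 1 = 0.689547.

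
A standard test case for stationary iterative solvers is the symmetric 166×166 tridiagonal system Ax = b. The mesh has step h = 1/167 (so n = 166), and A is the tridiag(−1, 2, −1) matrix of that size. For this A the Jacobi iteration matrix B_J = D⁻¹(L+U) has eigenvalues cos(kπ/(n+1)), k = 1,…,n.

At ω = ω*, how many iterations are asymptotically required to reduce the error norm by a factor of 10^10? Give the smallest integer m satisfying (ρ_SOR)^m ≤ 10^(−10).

B_J for the 166×166 system has eigenvalues cos(kπ/167); ρ_J = cos(π/167) = 0.9998231.
1 − cos²(π/167) = sin²(π/167) ⇒ √(1−ρ_J²) = sin(π/167) = 0.0188108.
[ω*] 2 ÷ (1 + 0.0188108) = 2 ÷ 1.0188108 = 1.9630730.
Hence ρ(B_{ω*}) = 1.9630730 − 1 = 0.9630730.
10·ln10 = 23.0259; −ln(0.9630730) = 0.0376261; m = ⌈23.0259/0.0376261⌉ = ⌈611.966⌉ = 612.

m = 612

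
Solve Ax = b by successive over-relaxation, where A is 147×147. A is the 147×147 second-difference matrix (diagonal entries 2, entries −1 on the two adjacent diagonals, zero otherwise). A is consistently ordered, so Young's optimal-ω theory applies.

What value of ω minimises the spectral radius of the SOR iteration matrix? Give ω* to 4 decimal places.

B_J for the 147×147 system has eigenvalues cos(kπ/148); ρ_J = cos(π/148) = 0.9998.
√(1−ρ_J²) = |sin(π/148)| = 0.02123
ω* = 2/(1 + 0.02123) = 2/1.02123 = 1.9584.
and ρ(B_{ω*}) = 1.9584 − 1 = 0.9584.

ω* = 1.9584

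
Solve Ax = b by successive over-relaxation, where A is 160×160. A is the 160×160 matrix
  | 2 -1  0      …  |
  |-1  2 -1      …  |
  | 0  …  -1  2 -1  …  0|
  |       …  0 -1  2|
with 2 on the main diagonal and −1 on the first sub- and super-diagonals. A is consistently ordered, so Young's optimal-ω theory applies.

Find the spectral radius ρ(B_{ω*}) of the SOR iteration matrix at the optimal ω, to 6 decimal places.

½·tridiag(1,0,1) at n=160: λ_k = cos(kπ/161); max |λ| at k=1 ⇒ ρ_J = cos(π/161) ≈ 0.999810.
1 − cos²(π/161) = sin²(π/161) ⇒ √(1−ρ_J²) = sin(π/161) = 0.0195118.
[ω*] 2 ÷ (1 + 0.0195118) = 2 ÷ 1.0195118 = 1.961723.
and ρ(B_{ω*}) = 1.961723 − 1 = 0.961723.

ρ_SOR = 0.961723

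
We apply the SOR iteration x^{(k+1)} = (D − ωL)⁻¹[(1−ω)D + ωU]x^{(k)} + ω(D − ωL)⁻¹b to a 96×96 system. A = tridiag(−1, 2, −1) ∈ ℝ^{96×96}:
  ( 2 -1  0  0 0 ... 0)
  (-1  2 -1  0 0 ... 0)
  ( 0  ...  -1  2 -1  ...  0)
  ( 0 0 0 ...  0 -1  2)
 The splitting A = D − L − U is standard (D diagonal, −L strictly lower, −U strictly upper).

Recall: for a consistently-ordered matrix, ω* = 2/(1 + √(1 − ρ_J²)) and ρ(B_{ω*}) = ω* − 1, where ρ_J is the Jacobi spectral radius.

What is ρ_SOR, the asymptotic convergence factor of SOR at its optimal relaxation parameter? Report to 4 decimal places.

ρ_SOR = 0.9373

ρ_J = max_k |cos(kπ/97)| = cos(π/97) = 0.9995
√(1−ρ_J²) = |sin(π/97)| = 0.03238
ω* = 2/(1 + 0.03238) = 2/1.03238 = 1.9373.
ρ(B_{ω*}) = ω*−1 = 0.9373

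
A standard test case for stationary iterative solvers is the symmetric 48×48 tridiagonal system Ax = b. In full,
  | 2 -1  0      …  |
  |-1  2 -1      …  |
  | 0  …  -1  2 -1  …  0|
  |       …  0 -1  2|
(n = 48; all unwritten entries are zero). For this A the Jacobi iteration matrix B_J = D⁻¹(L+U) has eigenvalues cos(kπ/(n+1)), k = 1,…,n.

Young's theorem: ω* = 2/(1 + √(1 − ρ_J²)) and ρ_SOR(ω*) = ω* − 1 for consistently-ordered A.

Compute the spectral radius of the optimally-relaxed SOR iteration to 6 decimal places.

With n=48, ρ(Jacobi) = cos(π/49) = 0.997945.
1 − cos²(π/49) = sin²(π/49) ⇒ √(1−ρ_J²) = sin(π/49) = 0.0640702.
ω* = 2 / (1 + 0.0640702) = 2 / 1.0640702 ≈ 1.879575.
ρ(B_{ω*}) = ω*−1 = 0.879575

ρ_SOR = 0.879575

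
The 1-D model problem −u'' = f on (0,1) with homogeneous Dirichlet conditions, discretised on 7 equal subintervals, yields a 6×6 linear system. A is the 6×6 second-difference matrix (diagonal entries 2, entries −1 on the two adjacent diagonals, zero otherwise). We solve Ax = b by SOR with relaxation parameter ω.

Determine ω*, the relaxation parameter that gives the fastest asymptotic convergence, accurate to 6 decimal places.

ω* = 1.394813

½·tridiag(1,0,1) at n=6: λ_k = cos(kπ/7); max |λ| at k=1 ⇒ ρ_J = cos(π/7) ≈ 0.900969.
√(1−ρ_J²) = |sin(π/7)| = 0.4338837
[ω*] 2 ÷ (1 + 0.4338837) = 2 ÷ 1.4338837 = 1.394813.
ρ_SOR = ω* − 1 = 1.394813 − 1 = 0.394813.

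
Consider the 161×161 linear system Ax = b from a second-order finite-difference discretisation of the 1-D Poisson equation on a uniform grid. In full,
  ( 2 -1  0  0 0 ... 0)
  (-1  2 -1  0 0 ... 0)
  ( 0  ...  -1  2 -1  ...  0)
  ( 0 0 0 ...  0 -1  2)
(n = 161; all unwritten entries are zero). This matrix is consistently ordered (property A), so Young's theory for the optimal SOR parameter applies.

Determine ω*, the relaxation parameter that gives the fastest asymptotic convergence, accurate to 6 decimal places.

ω* = 1.961955

ρ_J = max_k |cos(kπ/162)| = cos(π/162) = 0.999812
1 − cos²(π/162) = sin²(π/162) ⇒ √(1−ρ_J²) = sin(π/162) = 0.0193913.
So ω* = 2/1.0193913 = 1.961955 (Young).
[ρ_SOR] ω* − 1 = 0.961955.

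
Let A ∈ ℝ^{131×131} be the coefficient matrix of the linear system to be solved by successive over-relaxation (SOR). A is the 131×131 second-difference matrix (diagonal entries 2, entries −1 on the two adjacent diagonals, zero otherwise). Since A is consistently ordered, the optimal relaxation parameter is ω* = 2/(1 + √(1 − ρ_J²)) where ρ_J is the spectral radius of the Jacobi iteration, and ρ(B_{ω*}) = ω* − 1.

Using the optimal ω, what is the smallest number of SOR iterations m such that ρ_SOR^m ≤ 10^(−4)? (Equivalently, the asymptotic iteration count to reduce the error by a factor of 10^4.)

m = 194

With n=131, ρ(Jacobi) = cos(π/132) = 0.9997168.
√(1−ρ_J²) = |sin(π/132)| = 0.0237977
ω* = 2/(1 + 0.0237977) = 2/1.0237977 = 1.9535109.
Hence ρ(B_{ω*}) = 1.9535109 − 1 = 0.9535109.
(0.9535109)^m ≤ 10^{−4}  ⇒  m·ln(0.9535109) ≤ −4·ln10  ⇒  m ≥ 193.477  ⇒  m = 194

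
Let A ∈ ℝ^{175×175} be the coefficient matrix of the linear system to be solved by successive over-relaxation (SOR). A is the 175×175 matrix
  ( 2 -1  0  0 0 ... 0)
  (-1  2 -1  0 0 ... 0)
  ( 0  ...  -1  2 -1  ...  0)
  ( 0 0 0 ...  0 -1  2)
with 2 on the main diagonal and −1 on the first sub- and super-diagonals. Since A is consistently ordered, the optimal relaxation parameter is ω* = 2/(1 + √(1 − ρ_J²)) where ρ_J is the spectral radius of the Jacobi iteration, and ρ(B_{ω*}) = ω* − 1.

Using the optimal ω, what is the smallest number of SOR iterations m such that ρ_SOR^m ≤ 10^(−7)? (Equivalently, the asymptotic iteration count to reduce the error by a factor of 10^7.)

m = 452

n=175: λ(B_J) = 1 − λ(A)/2 = cos(kπ/176); k=1 gives ρ_J = 0.9998407.
√(1 − cos²(π/176)) = sin(π/176) ≈ 0.0178490.
ω* = 2/(1 + 0.0178490) = 2/1.0178490 = 1.9649280.
At ω = 1.9649280 every |λ(B_ω)| = ω−1, so ρ_SOR = 0.9649280.
Need (0.9649280)^m ≤ 10^(−7): m ≥ 7·ln10/|ln 0.9649280| = 16.1181/0.0357018 = 451.465 ⇒ m = 452.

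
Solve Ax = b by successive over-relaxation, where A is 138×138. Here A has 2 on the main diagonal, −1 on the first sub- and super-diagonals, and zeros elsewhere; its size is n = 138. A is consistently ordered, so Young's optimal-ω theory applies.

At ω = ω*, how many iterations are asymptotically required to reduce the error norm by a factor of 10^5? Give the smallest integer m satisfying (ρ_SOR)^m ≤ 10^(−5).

ρ_J = max_k |cos(kπ/139)| = cos(π/139) = 0.9997446
√(1−ρ_J²) simplifies to sin(π/139) = 0.0225995.
[ω*] 2 ÷ (1 + 0.0225995) = 2 ÷ 1.0225995 = 1.9557999.
[ρ_SOR] ω* − 1 = 0.9557999.
m ≥ 5·ln10 / (−ln 0.9557999) = 254.672; smallest integer m = 255.

m = 255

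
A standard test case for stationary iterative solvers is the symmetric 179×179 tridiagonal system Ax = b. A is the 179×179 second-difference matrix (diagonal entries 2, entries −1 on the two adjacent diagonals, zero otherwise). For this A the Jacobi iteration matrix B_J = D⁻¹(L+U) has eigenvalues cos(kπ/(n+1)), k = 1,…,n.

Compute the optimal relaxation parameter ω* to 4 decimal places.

ω* = 1.9657

½·tridiag(1,0,1) at n=179: λ_k = cos(kπ/180); max |λ| at k=1 ⇒ ρ_J = cos(π/180) ≈ 0.9998.
1 − cos²(π/180) = sin²(π/180) ⇒ √(1−ρ_J²) = sin(π/180) = 0.01745.
ω* = 2 / (1 + 0.01745) = 2 / 1.01745 ≈ 1.9657.
ρ_SOR = ω* − 1 = 1.9657 − 1 = 0.9657.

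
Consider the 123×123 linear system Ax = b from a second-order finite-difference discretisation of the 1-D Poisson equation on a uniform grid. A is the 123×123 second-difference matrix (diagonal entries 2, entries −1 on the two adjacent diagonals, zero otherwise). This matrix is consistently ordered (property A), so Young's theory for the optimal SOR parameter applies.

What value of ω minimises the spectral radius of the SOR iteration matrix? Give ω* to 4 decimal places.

ω* = 1.9506

[ρ_J] n=123: ρ(B_J) = cos(π/(n+1)) = cos(π/124) = 0.9997.
√(1−ρ_J²) simplifies to sin(π/124) = 0.02533.
[ω*] 2 ÷ (1 + 0.02533) = 2 ÷ 1.02533 = 1.9506.
At ω = 1.9506 every |λ(B_ω)| = ω−1, so ρ_SOR = 0.9506.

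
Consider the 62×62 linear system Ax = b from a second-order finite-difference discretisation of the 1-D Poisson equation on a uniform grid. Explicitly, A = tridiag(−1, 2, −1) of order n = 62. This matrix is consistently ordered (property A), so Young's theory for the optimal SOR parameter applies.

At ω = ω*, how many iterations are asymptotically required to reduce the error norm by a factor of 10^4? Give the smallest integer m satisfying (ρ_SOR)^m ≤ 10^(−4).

m = 93

ρ_J = max_k |cos(kπ/63)| = cos(π/63) = 0.9987569
√(1−ρ_J²) simplifies to sin(π/63) = 0.0498459.
Young: ω* = 2/(1+√(1−ρ_J²)) = 2/(1+0.0498459) = 2/1.0498459 = 1.9050415.
and ρ(B_{ω*}) = 1.9050415 − 1 = 0.9050415.
(0.9050415)^m ≤ 10^{−4}  ⇒  m·ln(0.9050415) ≤ −4·ln10  ⇒  m ≥ 92.312  ⇒  m = 93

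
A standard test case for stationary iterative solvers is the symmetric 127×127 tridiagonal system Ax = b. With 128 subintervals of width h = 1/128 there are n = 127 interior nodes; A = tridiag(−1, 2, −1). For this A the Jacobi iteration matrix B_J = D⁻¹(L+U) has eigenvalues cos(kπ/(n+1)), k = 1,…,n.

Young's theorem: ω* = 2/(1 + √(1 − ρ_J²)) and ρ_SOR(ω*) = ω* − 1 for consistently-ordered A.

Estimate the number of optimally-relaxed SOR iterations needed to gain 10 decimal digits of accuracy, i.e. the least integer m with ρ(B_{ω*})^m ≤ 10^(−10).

m = 470

B_J for the 127×127 system has eigenvalues cos(kπ/128); ρ_J = cos(π/128) = 0.9996988.
√(1−ρ_J²) simplifies to sin(π/128) = 0.0245412.
So ω* = 2/1.0245412 = 1.9520933 (Young).
ρ(B_{ω*}) = ω*−1 = 0.9520933
Need (0.9520933)^m ≤ 10^(−10): m ≥ 10·ln10/|ln 0.9520933| = 23.0259/0.0490922 = 469.034 ⇒ m = 470.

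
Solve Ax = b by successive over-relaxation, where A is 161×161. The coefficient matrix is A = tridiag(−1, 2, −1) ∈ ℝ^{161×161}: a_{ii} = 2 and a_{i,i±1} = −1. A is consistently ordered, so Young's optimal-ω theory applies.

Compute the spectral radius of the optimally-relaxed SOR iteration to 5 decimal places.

½·tridiag(1,0,1) at n=161: λ_k = cos(kπ/162); max |λ| at k=1 ⇒ ρ_J = cos(π/162) ≈ 0.99981.
√(1−ρ_J²) = |sin(π/162)| = 0.019391
[ω*] 2 ÷ (1 + 0.019391) = 2 ÷ 1.019391 = 1.96196.
ρ_SOR = ω* − 1 ≈ 0.96196.

ρ_SOR = 0.96196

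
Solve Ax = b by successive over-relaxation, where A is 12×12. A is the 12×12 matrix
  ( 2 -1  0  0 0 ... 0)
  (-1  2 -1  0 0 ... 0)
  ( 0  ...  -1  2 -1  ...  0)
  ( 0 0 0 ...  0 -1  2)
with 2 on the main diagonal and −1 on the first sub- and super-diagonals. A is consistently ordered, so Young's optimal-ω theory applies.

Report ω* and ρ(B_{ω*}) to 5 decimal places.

ω* = 1.61379, ρ_SOR = 0.61379

B_J for the 12×12 system has eigenvalues cos(kπ/13); ρ_J = cos(π/13) = 0.97094.
root = sin(π/13) = 0.239316  (since 1−cos² = sin²).
Young: ω* = 2/(1+√(1−ρ_J²)) = 2/(1+0.239316) = 2/1.239316 = 1.61379.
and ρ(B_{ω*}) = 1.61379 − 1 = 0.61379.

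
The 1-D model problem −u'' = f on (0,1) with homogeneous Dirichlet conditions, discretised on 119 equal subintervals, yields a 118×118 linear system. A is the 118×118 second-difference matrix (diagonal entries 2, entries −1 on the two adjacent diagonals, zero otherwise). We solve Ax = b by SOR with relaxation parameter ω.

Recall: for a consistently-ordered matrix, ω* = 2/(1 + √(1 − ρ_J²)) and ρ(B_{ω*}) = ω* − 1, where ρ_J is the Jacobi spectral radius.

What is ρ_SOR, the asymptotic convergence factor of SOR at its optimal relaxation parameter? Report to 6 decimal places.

ρ_SOR = 0.948564

With n=118, ρ(Jacobi) = cos(π/119) = 0.999652.
√(1 − cos²(π/119)) = sin(π/119) ≈ 0.0263969.
ω* = 2/(1+0.0263969) = 1.948564
and ρ(B_{ω*}) = 1.948564 − 1 = 0.948564.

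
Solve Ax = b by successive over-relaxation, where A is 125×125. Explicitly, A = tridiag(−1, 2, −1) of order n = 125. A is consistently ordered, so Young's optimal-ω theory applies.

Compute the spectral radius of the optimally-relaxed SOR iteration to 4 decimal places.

½·tridiag(1,0,1) at n=125: λ_k = cos(kπ/126); max |λ| at k=1 ⇒ ρ_J = cos(π/126) ≈ 0.9997.
1 − cos²(π/126) = sin²(π/126) ⇒ √(1−ρ_J²) = sin(π/126) = 0.02493.
ω* = 2/(1 + 0.02493) = 2/1.02493 = 1.9514.
ρ_SOR = ω* − 1 ≈ 0.9514.

ρ_SOR = 0.9514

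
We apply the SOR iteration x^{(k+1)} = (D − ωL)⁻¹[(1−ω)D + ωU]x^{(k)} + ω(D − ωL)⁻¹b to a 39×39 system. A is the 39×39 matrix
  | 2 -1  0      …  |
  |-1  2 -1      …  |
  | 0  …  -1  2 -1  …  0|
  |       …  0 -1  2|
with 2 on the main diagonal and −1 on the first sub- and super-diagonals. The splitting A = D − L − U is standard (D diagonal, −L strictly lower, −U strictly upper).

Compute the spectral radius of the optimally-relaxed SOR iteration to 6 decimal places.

ρ_SOR = 0.854498

[ρ_J] n=39: ρ(B_J) = cos(π/(n+1)) = cos(π/40) = 0.996917.
√(1 − cos²(π/40)) = sin(π/40) ≈ 0.0784591.
Young: ω* = 2/(1+√(1−ρ_J²)) = 2/(1+0.0784591) = 2/1.0784591 = 1.854498.
ρ_SOR = ω* − 1 ≈ 0.854498.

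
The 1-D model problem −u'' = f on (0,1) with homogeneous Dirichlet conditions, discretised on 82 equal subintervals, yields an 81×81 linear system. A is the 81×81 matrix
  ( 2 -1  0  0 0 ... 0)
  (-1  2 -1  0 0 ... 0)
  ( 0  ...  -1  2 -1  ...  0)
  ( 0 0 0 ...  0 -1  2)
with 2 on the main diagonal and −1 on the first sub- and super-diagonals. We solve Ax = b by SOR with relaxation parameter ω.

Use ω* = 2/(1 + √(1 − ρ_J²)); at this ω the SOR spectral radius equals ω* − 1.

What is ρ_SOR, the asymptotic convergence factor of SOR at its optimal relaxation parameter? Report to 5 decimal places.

ρ_SOR = 0.92622

ρ_J = max_k |cos(kπ/82)| = cos(π/82) = 0.99927
√(1−ρ_J²) = |sin(π/82)| = 0.038303
Then 2/(1+√(1−ρ_J²)) = 2/(1+0.038303); ω* = 2/1.038303 = 1.92622.
At ω = 1.92622 every |λ(B_ω)| = ω−1, so ρ_SOR = 0.92622.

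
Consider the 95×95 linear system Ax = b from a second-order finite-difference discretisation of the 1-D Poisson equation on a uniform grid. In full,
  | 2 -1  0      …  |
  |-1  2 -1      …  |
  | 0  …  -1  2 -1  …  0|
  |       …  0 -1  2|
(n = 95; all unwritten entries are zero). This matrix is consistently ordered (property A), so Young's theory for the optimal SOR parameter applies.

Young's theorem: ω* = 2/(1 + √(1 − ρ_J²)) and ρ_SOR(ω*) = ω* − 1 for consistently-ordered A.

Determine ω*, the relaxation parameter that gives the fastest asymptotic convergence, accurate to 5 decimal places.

ω* = 1.93664

B_J for the 95×95 system has eigenvalues cos(kπ/96); ρ_J = cos(π/96) = 0.99946.
√(1−ρ_J²) simplifies to sin(π/96) = 0.032719.
Young: ω* = 2/(1+√(1−ρ_J²)) = 2/(1+0.032719) = 2/1.032719 = 1.93664.
ρ_SOR = ω* − 1 = 1.93664 − 1 = 0.93664.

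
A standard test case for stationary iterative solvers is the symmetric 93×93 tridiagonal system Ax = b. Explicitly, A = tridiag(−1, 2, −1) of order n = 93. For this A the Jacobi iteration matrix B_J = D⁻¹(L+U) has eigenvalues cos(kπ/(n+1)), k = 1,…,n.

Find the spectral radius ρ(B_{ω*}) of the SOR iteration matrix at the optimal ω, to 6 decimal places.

ρ_SOR = 0.935331

With n=93, ρ(Jacobi) = cos(π/94) = 0.999442.
√(1−ρ_J²) = |sin(π/94)| = 0.0334150
ω* = 2/(1+0.0334150) = 1.935331
Hence ρ(B_{ω*}) = 1.935331 − 1 = 0.935331.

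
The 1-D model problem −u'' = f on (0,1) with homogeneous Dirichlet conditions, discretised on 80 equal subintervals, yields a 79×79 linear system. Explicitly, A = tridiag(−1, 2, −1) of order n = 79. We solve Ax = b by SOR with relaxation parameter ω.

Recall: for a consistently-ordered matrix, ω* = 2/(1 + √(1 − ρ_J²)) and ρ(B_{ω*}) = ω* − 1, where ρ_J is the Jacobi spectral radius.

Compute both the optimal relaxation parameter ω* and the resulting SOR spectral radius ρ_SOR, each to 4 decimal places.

ω* = 1.9244, ρ_SOR = 0.9244

n=79: λ(B_J) = 1 − λ(A)/2 = cos(kπ/80); k=1 gives ρ_J = 0.9992.
√(1−ρ_J²) simplifies to sin(π/80) = 0.03926.
ω* = 2/(1 + 0.03926) = 2/1.03926 = 1.9244.
and ρ(B_{ω*}) = 1.9244 − 1 = 0.9244.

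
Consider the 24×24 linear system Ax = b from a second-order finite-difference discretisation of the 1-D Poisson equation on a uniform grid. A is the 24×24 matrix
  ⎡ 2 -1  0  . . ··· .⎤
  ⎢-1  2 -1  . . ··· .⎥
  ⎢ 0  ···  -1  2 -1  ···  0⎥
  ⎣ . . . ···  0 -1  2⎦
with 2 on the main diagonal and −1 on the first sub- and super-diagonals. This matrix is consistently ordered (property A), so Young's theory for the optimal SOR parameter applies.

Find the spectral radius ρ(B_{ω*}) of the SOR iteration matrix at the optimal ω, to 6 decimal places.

B_J for the 24×24 system has eigenvalues cos(kπ/25); ρ_J = cos(π/25) = 0.992115.
√(1−ρ_J²) simplifies to sin(π/25) = 0.1253332.
ω* = 2/(1+0.1253332) = 1.777251
[ρ_SOR] ω* − 1 = 0.777251.

ρ_SOR = 0.777251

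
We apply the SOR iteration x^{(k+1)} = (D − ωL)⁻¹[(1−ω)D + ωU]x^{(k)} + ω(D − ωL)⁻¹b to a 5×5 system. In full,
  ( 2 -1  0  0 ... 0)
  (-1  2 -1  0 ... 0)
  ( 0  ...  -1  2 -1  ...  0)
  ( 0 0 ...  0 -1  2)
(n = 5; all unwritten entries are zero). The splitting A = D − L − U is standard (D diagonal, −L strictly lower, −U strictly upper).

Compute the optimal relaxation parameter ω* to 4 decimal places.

spectrum of D⁻¹(L+U) = {cos(kπ/6) : 1≤k≤5}; ρ_J = cos(π/6) = 0.8660.
root = sin(π/6) = 0.50000  (since 1−cos² = sin²).
ω* = 2/(1 + 0.50000) = 2/1.50000 = 1.3333.
[ρ_SOR] ω* − 1 = 0.3333.

ω* = 1.3333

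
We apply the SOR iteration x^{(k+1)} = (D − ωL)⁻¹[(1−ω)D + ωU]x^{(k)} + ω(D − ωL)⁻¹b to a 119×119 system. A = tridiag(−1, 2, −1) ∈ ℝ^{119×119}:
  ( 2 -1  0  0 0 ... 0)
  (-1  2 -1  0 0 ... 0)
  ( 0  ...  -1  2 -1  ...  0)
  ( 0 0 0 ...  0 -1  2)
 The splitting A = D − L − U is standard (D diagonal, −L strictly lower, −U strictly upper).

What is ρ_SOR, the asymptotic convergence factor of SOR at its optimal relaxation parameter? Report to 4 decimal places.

With n=119, ρ(Jacobi) = cos(π/120) = 0.9997.
1 − cos²(π/120) = sin²(π/120) ⇒ √(1−ρ_J²) = sin(π/120) = 0.02618.
Then 2/(1+√(1−ρ_J²)) = 2/(1+0.02618); ω* = 2/1.02618 = 1.9490.
ρ_SOR = ω* − 1 ≈ 0.9490.

ρ_SOR = 0.9490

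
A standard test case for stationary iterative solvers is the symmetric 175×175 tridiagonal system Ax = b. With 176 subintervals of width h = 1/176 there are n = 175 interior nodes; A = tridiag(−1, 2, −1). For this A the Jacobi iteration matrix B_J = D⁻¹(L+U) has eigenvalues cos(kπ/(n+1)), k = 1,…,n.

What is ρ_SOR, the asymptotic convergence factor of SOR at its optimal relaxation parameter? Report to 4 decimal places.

ρ_SOR = 0.9649

With n=175, ρ(Jacobi) = cos(π/176) = 0.9998.
√(1−ρ_J²) = |sin(π/176)| = 0.01785
So ω* = 2/1.01785 = 1.9649 (Young).
ρ_SOR = ω* − 1 ≈ 0.9649.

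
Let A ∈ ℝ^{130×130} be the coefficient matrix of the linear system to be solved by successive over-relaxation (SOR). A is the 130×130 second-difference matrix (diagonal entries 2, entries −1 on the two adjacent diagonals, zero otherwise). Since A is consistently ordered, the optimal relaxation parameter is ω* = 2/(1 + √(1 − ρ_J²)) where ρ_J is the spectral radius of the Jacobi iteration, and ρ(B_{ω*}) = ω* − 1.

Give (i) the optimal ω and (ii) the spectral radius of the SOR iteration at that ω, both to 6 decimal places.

ω* = 1.953164, ρ_SOR = 0.953164

ρ_J = max_k |cos(kπ/131)| = cos(π/131) = 0.999712
√(1−ρ_J²) = |sin(π/131)| = 0.0239793
[ω*] 2 ÷ (1 + 0.0239793) = 2 ÷ 1.0239793 = 1.953164.
ρ_SOR = ω* − 1 ≈ 0.953164.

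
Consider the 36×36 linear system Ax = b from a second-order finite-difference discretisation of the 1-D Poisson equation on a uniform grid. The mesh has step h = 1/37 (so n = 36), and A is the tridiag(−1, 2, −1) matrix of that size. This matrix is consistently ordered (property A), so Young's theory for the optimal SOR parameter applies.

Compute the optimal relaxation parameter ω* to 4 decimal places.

ω* = 1.8436

B_J for the 36×36 system has eigenvalues cos(kπ/37); ρ_J = cos(π/37) = 0.9964.
√(1−ρ_J²) = |sin(π/37)| = 0.08481
So ω* = 2/1.08481 = 1.8436 (Young).
ρ_SOR = ω* − 1 = 1.8436 − 1 = 0.8436.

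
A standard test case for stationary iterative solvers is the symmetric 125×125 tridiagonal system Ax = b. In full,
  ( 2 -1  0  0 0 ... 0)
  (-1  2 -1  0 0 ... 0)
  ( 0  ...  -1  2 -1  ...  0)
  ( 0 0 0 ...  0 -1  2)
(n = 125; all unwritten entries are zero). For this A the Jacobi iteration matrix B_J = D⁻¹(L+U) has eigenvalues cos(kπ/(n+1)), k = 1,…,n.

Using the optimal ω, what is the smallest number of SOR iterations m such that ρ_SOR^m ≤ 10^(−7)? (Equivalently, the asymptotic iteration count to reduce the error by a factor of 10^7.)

m = 324

n=125: λ(B_J) = 1 − λ(A)/2 = cos(kπ/126); k=1 gives ρ_J = 0.9996892.
1 − cos²(π/126) = sin²(π/126) ⇒ √(1−ρ_J²) = sin(π/126) = 0.0249307.
ω* = 2/(1 + 0.0249307) = 2/1.0249307 = 1.9513514.
ρ_SOR = ω* − 1 ≈ 0.9513514.
(0.9513514)^m ≤ 10^{−7}  ⇒  m·ln(0.9513514) ≤ −7·ln10  ⇒  m ≥ 323.191  ⇒  m = 324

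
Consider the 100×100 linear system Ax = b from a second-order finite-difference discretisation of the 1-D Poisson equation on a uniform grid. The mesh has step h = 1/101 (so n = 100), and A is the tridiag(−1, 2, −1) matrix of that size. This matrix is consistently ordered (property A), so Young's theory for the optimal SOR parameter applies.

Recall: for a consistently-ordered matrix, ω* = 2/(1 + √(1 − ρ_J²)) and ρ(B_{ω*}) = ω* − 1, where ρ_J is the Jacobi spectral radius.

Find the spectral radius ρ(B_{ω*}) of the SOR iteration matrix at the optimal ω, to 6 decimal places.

½·tridiag(1,0,1) at n=100: λ_k = cos(kπ/101); max |λ| at k=1 ⇒ ρ_J = cos(π/101) ≈ 0.999516.
√(1−ρ_J²) simplifies to sin(π/101) = 0.0310999.
Then 2/(1+√(1−ρ_J²)) = 2/(1+0.0310999); ω* = 2/1.0310999 = 1.939676.
ρ_SOR = ω* − 1 ≈ 0.939676.

ρ_SOR = 0.939676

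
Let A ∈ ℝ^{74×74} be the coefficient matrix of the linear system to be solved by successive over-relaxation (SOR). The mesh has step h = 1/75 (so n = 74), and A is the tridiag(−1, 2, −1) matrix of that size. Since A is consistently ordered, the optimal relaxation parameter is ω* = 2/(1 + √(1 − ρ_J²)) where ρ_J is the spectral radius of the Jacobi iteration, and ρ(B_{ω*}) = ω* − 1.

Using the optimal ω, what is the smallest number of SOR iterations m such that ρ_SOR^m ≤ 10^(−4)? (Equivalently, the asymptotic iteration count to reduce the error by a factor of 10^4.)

½·tridiag(1,0,1) at n=74: λ_k = cos(kπ/75); max |λ| at k=1 ⇒ ρ_J = cos(π/75) ≈ 0.9991228.
√(1 − cos²(π/75)) = sin(π/75) ≈ 0.0418757.
ω* = 2/(1+0.0418757) = 1.9196148
ρ_SOR = ω* − 1 = 1.9196148 − 1 = 0.9196148.
(0.9196148)^m ≤ 10^{−4}  ⇒  m·ln(0.9196148) ≤ −4·ln10  ⇒  m ≥ 109.908  ⇒  m = 110

m = 110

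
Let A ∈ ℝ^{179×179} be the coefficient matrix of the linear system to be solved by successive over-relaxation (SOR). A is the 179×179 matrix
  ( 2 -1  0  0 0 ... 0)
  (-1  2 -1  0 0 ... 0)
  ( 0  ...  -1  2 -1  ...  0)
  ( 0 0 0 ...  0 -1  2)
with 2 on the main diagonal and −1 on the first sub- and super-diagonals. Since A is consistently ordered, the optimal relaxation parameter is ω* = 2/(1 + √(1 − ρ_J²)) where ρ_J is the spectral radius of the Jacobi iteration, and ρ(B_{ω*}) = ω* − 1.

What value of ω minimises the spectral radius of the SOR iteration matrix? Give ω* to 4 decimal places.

ω* = 1.9657

½·tridiag(1,0,1) at n=179: λ_k = cos(kπ/180); max |λ| at k=1 ⇒ ρ_J = cos(π/180) ≈ 0.9998.
root = sin(π/180) = 0.01745  (since 1−cos² = sin²).
[ω*] 2 ÷ (1 + 0.01745) = 2 ÷ 1.01745 = 1.9657.
ρ_SOR = ω* − 1 = 1.9657 − 1 = 0.9657.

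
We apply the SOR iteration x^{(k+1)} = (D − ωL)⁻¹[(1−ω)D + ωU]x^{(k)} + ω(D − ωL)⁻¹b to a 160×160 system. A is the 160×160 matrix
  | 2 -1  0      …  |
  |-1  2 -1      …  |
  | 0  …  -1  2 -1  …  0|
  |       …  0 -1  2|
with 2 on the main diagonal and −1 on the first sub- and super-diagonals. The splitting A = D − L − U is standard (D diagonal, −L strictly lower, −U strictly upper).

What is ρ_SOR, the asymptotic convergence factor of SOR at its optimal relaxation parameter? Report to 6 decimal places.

ρ_SOR = 0.961723

½·tridiag(1,0,1) at n=160: λ_k = cos(kπ/161); max |λ| at k=1 ⇒ ρ_J = cos(π/161) ≈ 0.999810.
√(1−ρ_J²) simplifies to sin(π/161) = 0.0195118.
So ω* = 2/1.0195118 = 1.961723 (Young).
Hence ρ(B_{ω*}) = 1.961723 − 1 = 0.961723.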